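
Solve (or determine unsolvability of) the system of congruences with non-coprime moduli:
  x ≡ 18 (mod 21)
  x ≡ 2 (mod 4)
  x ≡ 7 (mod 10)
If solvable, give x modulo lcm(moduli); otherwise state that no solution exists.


Moduli 21, 4, 10 are not pairwise coprime, so CRT works modulo lcm(m_i) when all pairwise compatibility conditions hold.
Pairwise compatibility: gcd(m_i, m_j) must divide a_i - a_j for every pair.
Merge one congruence at a time:
  Start: x ≡ 18 (mod 21).
  Combine with x ≡ 2 (mod 4): gcd(21, 4) = 1; 2 - 18 = -16, which IS divisible by 1, so compatible.
    Write x = 18 + 21·t and substitute into x ≡ 2 (mod 4): 21·t ≡ 2 − 18 = -16 (mod 4).
    Reduce coefficients mod 4: 1·t ≡ 0 (mod 4).
    So t ≡ 0 (mod 4).
    Then x = 18 + 21·0 = 18, valid modulo lcm(21, 4) = 84: x ≡ 18 (mod 84).
  Combine with x ≡ 7 (mod 10): gcd(84, 10) = 2, and 7 - 18 = -11 is NOT divisible by 2.
    ⇒ system is inconsistent (no integer solution).

No solution (the system is inconsistent).


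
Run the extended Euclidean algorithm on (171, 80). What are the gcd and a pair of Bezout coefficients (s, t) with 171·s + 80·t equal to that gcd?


Euclidean algorithm on (171, 80) — divide until remainder is 0:
  171 = 2 · 80 + 11
  80 = 7 · 11 + 3
  11 = 3 · 3 + 2
  3 = 1 · 2 + 1
  2 = 2 · 1 + 0
gcd(171, 80) = 1.
Track Bezout coefficients alongside the remainders: start with r₀ = 171 = a·1 + b·0 (s = 1, t = 0) and r₁ = 80 = a·0 + b·1 (s = 0, t = 1); each new remainder r_{k+1} = r_{k-1} − q_k·r_k inherits s_{k+1} = s_{k-1} − q_k·s_k, t_{k+1} = t_{k-1} − q_k·t_k, so r_k = a·s_k + b·t_k at every step:
  q = 2: r = 11, s = 1 − 2·0 = 1, t = 0 − 2·1 = -2  (check: 171·1 + 80·(-2) = 11)
  q = 7: r = 3, s = 0 − 7·1 = -7, t = 1 − 7·(-2) = 15  (check: 171·(-7) + 80·15 = 3)
  q = 3: r = 2, s = 1 − 3·(-7) = 22, t = -2 − 3·15 = -47  (check: 171·22 + 80·(-47) = 2)
  q = 1: r = 1, s = -7 − 1·22 = -29, t = 15 − 1·(-47) = 62  (check: 171·(-29) + 80·62 = 1)
The row with r = 1 (the gcd) gives the Bezout coefficients s = -29, t = 62.
Result: 171 · (-29) + 80 · (62) = 1.

gcd(171, 80) = 1; s = -29, t = 62 (check: 171·(-29) + 80·62 = 1).


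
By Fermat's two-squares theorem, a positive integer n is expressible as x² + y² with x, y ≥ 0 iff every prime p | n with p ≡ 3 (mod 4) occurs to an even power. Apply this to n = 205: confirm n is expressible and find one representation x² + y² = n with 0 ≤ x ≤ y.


Step 1: Factor n = 205 = 5 · 41.
Step 2: Check the mod-4 condition on each prime factor: 5 ≡ 1 (mod 4), exponent 1; 41 ≡ 1 (mod 4), exponent 1.
All primes ≡ 3 (mod 4) appear to even exponent (or don't appear), so by the two-squares theorem n IS expressible as a sum of two squares.
Step 3: Build a representation. Here n = 5 · 41 is a product of primes ≡ 1 (mod 4). Each prime p ≡ 1 (mod 4) is itself a sum of two squares; find a² by testing p − a² for a perfect square:
  5: 5 − 1² = 4 = 2² ⇒ 5 = 1² + 2².
  41: 41 − 1² = 40, 41 − 2² = 37, 41 − 3² = 32, 41 − 4² = 25 = 5² ⇒ 41 = 4² + 5².
  Combine using the Brahmagupta–Fibonacci identity (a² + b²)(c² + d²) = (ac − bd)² + (ad + bc)² = (ac + bd)² + (ad − bc)²:
  5 · 41 = 205: from (1² + 2²)(4² + 5²), take (1·4 − 2·5, 1·5 + 2·4) = (4 − 10, 5 + 8) = (-6, 13); dropping signs (only squares matter) gives (6, 13); check 6² + 13² = 36 + 169 = 205 ✓.
Step 4: Order so x ≤ y and verify: 6² + 13² = 36 + 169 = 205 = n. ✓

n = 205 = 6² + 13² (one valid representation with x ≤ y).


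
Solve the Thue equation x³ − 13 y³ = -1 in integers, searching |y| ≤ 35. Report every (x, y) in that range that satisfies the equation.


The equation is x³ - 13y³ = -1. For fixed y, x³ = 13·y³ − 1, so a solution requires the RHS to be a perfect cube.
Strategy: iterate y from -35 to 35, compute RHS = 13·y³ − 1, and check whether it is a (positive or negative) perfect cube.
Check small values of y:
  y = 0: RHS = -1 = (-1)³ ⇒ x = -1 works.
  y = 1: RHS = 12 is not a perfect cube.
  y = -1: RHS = -14 is not a perfect cube.
  y = 2: RHS = 103 is not a perfect cube.
  y = -2: RHS = -105 is not a perfect cube.
  y = 3: RHS = 350 is not a perfect cube.
  y = -3: RHS = -352 is not a perfect cube.
Continuing the search up to |y| = 35 finds no further solutions beyond those listed.
Collected solutions: (-1, 0).

Solutions (with |y| ≤ 35): (-1, 0).


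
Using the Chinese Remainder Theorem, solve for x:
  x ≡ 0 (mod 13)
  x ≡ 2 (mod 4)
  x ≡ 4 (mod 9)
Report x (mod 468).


Moduli 13, 4, 9 are pairwise coprime; by CRT there is a unique solution modulo M = 13 · 4 · 9 = 468.
Solve pairwise, accumulating the modulus:
  Start with x ≡ 0 (mod 13).
  Combine with x ≡ 2 (mod 4): since gcd(13, 4) = 1, we get a unique residue mod 52.
    Write x = 0 + 13·t and substitute into x ≡ 2 (mod 4): 13·t ≡ 2 − 0 = 2 (mod 4).
    Reduce coefficients mod 4: 1·t ≡ 2 (mod 4).
    So t ≡ 2 (mod 4).
    Then x = 0 + 13·2 = 26, valid modulo lcm(13, 4) = 52: x ≡ 26 (mod 52).
  Combine with x ≡ 4 (mod 9): since gcd(52, 9) = 1, we get a unique residue mod 468.
    Write x = 26 + 52·t and substitute into x ≡ 4 (mod 9): 52·t ≡ 4 − 26 = -22 (mod 9).
    Reduce coefficients mod 9: 7·t ≡ 5 (mod 9).
    The inverse of 7 mod 9 is 4 (since 7·4 = 28 = 3·9 + 1), so t ≡ 4·5 = 20 ≡ 2 (mod 9).
    Then x = 26 + 52·2 = 130, valid modulo lcm(52, 9) = 468: x ≡ 130 (mod 468).
Verify: 130 mod 13 = 0 ✓, 130 mod 4 = 2 ✓, 130 mod 9 = 4 ✓.

x ≡ 130 (mod 468).


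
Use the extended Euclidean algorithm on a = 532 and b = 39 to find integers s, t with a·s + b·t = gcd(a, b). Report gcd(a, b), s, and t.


Euclidean algorithm on (532, 39) — divide until remainder is 0:
  532 = 13 · 39 + 25
  39 = 1 · 25 + 14
  25 = 1 · 14 + 11
  14 = 1 · 11 + 3
  11 = 3 · 3 + 2
  3 = 1 · 2 + 1
  2 = 2 · 1 + 0
gcd(532, 39) = 1.
Track Bezout coefficients alongside the remainders: start with r₀ = 532 = a·1 + b·0 (s = 1, t = 0) and r₁ = 39 = a·0 + b·1 (s = 0, t = 1); each new remainder r_{k+1} = r_{k-1} − q_k·r_k inherits s_{k+1} = s_{k-1} − q_k·s_k, t_{k+1} = t_{k-1} − q_k·t_k, so r_k = a·s_k + b·t_k at every step:
  q = 13: r = 25, s = 1 − 13·0 = 1, t = 0 − 13·1 = -13  (check: 532·1 + 39·(-13) = 25)
  q = 1: r = 14, s = 0 − 1·1 = -1, t = 1 − 1·(-13) = 14  (check: 532·(-1) + 39·14 = 14)
  q = 1: r = 11, s = 1 − 1·(-1) = 2, t = -13 − 1·14 = -27  (check: 532·2 + 39·(-27) = 11)
  q = 1: r = 3, s = -1 − 1·2 = -3, t = 14 − 1·(-27) = 41  (check: 532·(-3) + 39·41 = 3)
  q = 3: r = 2, s = 2 − 3·(-3) = 11, t = -27 − 3·41 = -150  (check: 532·11 + 39·(-150) = 2)
  q = 1: r = 1, s = -3 − 1·11 = -14, t = 41 − 1·(-150) = 191  (check: 532·(-14) + 39·191 = 1)
The row with r = 1 (the gcd) gives the Bezout coefficients s = -14, t = 191.
Result: 532 · (-14) + 39 · (191) = 1.

gcd(532, 39) = 1; s = -14, t = 191 (check: 532·(-14) + 39·191 = 1).


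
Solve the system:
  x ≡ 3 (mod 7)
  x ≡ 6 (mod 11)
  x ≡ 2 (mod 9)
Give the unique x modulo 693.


Moduli 7, 11, 9 are pairwise coprime; by CRT there is a unique solution modulo M = 7 · 11 · 9 = 693.
Solve pairwise, accumulating the modulus:
  Start with x ≡ 3 (mod 7).
  Combine with x ≡ 6 (mod 11): since gcd(7, 11) = 1, we get a unique residue mod 77.
    Write x = 3 + 7·t and substitute into x ≡ 6 (mod 11): 7·t ≡ 6 − 3 = 3 (mod 11).
    The inverse of 7 mod 11 is 8 (since 7·8 = 56 = 5·11 + 1), so t ≡ 8·3 = 24 ≡ 2 (mod 11).
    Then x = 3 + 7·2 = 17, valid modulo lcm(7, 11) = 77: x ≡ 17 (mod 77).
  Combine with x ≡ 2 (mod 9): since gcd(77, 9) = 1, we get a unique residue mod 693.
    Write x = 17 + 77·t and substitute into x ≡ 2 (mod 9): 77·t ≡ 2 − 17 = -15 (mod 9).
    Reduce coefficients mod 9: 5·t ≡ 3 (mod 9).
    The inverse of 5 mod 9 is 2 (since 5·2 = 10 = 1·9 + 1), so t ≡ 2·3 = 6 ≡ 6 (mod 9).
    Then x = 17 + 77·6 = 479, valid modulo lcm(77, 9) = 693: x ≡ 479 (mod 693).
Verify: 479 mod 7 = 3 ✓, 479 mod 11 = 6 ✓, 479 mod 9 = 2 ✓.

x ≡ 479 (mod 693).


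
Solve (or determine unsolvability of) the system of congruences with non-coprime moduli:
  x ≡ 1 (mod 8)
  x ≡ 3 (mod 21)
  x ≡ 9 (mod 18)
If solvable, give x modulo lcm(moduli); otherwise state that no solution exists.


Moduli 8, 21, 18 are not pairwise coprime, so CRT works modulo lcm(m_i) when all pairwise compatibility conditions hold.
Pairwise compatibility: gcd(m_i, m_j) must divide a_i - a_j for every pair.
Merge one congruence at a time:
  Start: x ≡ 1 (mod 8).
  Combine with x ≡ 3 (mod 21): gcd(8, 21) = 1; 3 - 1 = 2, which IS divisible by 1, so compatible.
    Write x = 1 + 8·t and substitute into x ≡ 3 (mod 21): 8·t ≡ 3 − 1 = 2 (mod 21).
    The inverse of 8 mod 21 is 8 (since 8·8 = 64 = 3·21 + 1), so t ≡ 8·2 = 16 ≡ 16 (mod 21).
    Then x = 1 + 8·16 = 129, valid modulo lcm(8, 21) = 168: x ≡ 129 (mod 168).
  Combine with x ≡ 9 (mod 18): gcd(168, 18) = 6; 9 - 129 = -120, which IS divisible by 6, so compatible.
    Write x = 129 + 168·t and substitute into x ≡ 9 (mod 18): 168·t ≡ 9 − 129 = -120 (mod 18).
    Divide the congruence (and modulus) by g = 6: 28·t ≡ -20 (mod 3).
    Reduce coefficients mod 3: 1·t ≡ 1 (mod 3).
    So t ≡ 1 (mod 3).
    Then x = 129 + 168·1 = 297, valid modulo lcm(168, 18) = 504: x ≡ 297 (mod 504).
Verify: 297 mod 8 = 1, 297 mod 21 = 3, 297 mod 18 = 9.

x ≡ 297 (mod 504).


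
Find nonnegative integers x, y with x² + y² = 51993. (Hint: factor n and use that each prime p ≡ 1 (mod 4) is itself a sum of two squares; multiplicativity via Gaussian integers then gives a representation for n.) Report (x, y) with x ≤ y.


Step 1: Factor n = 51993 = 3^2 · 53 · 109.
Step 2: Check the mod-4 condition on each prime factor: 3 ≡ 3 (mod 4), exponent 2 (must be even); 53 ≡ 1 (mod 4), exponent 1; 109 ≡ 1 (mod 4), exponent 1.
All primes ≡ 3 (mod 4) appear to even exponent (or don't appear), so by the two-squares theorem n IS expressible as a sum of two squares.
Step 3: Build a representation. Group n = k² · m with k = 3 and m = 53 · 109 = 5777 (a product of primes ≡ 1 (mod 4)); a representation of m scales to one of n via (k·x)² + (k·y)² = k²(x² + y²). Each prime p ≡ 1 (mod 4) is itself a sum of two squares; find a² by testing p − a² for a perfect square:
  53: 53 − 1² = 52, 53 − 2² = 49 = 7² ⇒ 53 = 2² + 7².
  109: 109 − 1² = 108, 109 − 2² = 105, 109 − 3² = 100 = 10² ⇒ 109 = 3² + 10².
  Combine using the Brahmagupta–Fibonacci identity (a² + b²)(c² + d²) = (ac − bd)² + (ad + bc)² = (ac + bd)² + (ad − bc)²:
  53 · 109 = 5777: from (2² + 7²)(3² + 10²), take (2·3 − 7·10, 2·10 + 7·3) = (6 − 70, 20 + 21) = (-64, 41); dropping signs (only squares matter) gives (64, 41); check 64² + 41² = 4096 + 1681 = 5777 ✓.
  Scale by k = 3: (3·64, 3·41) = (192, 123).
Step 4: Order so x ≤ y and verify: 123² + 192² = 15129 + 36864 = 51993 = n. ✓

n = 51993 = 123² + 192² (one valid representation with x ≤ y).


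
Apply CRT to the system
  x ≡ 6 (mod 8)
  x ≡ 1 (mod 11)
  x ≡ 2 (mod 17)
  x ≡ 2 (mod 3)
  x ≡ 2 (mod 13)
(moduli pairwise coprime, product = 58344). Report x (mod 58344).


Product of moduli M = 8 · 11 · 17 · 3 · 13 = 58344.
Merge one congruence at a time:
  Start: x ≡ 6 (mod 8).
  Combine with x ≡ 1 (mod 11); new modulus lcm = 88.
    Write x = 6 + 8·t and substitute into x ≡ 1 (mod 11): 8·t ≡ 1 − 6 = -5 (mod 11).
    Reduce coefficients mod 11: 8·t ≡ 6 (mod 11).
    The inverse of 8 mod 11 is 7 (since 8·7 = 56 = 5·11 + 1), so t ≡ 7·6 = 42 ≡ 9 (mod 11).
    Then x = 6 + 8·9 = 78, valid modulo lcm(8, 11) = 88: x ≡ 78 (mod 88).
  Combine with x ≡ 2 (mod 17); new modulus lcm = 1496.
    Write x = 78 + 88·t and substitute into x ≡ 2 (mod 17): 88·t ≡ 2 − 78 = -76 (mod 17).
    Reduce coefficients mod 17: 3·t ≡ 9 (mod 17).
    The inverse of 3 mod 17 is 6 (since 3·6 = 18 = 1·17 + 1), so t ≡ 6·9 = 54 ≡ 3 (mod 17).
    Then x = 78 + 88·3 = 342, valid modulo lcm(88, 17) = 1496: x ≡ 342 (mod 1496).
  Combine with x ≡ 2 (mod 3); new modulus lcm = 4488.
    Write x = 342 + 1496·t and substitute into x ≡ 2 (mod 3): 1496·t ≡ 2 − 342 = -340 (mod 3).
    Reduce coefficients mod 3: 2·t ≡ 2 (mod 3).
    The inverse of 2 mod 3 is 2 (since 2·2 = 4 = 1·3 + 1), so t ≡ 2·2 = 4 ≡ 1 (mod 3).
    Then x = 342 + 1496·1 = 1838, valid modulo lcm(1496, 3) = 4488: x ≡ 1838 (mod 4488).
  Combine with x ≡ 2 (mod 13); new modulus lcm = 58344.
    Write x = 1838 + 4488·t and substitute into x ≡ 2 (mod 13): 4488·t ≡ 2 − 1838 = -1836 (mod 13).
    Reduce coefficients mod 13: 3·t ≡ 10 (mod 13).
    The inverse of 3 mod 13 is 9 (since 3·9 = 27 = 2·13 + 1), so t ≡ 9·10 = 90 ≡ 12 (mod 13).
    Then x = 1838 + 4488·12 = 55694, valid modulo lcm(4488, 13) = 58344: x ≡ 55694 (mod 58344).
Verify against each original: 55694 mod 8 = 6, 55694 mod 11 = 1, 55694 mod 17 = 2, 55694 mod 3 = 2, 55694 mod 13 = 2.

x ≡ 55694 (mod 58344).


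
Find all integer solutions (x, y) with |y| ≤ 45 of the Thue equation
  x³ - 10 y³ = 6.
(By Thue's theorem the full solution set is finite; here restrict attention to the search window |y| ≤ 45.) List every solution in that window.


The equation is x³ - 10y³ = 6. For fixed y, x³ = 10·y³ + 6, so a solution requires the RHS to be a perfect cube.
Strategy: iterate y from -45 to 45, compute RHS = 10·y³ + 6, and check whether it is a (positive or negative) perfect cube.
Check small values of y:
  y = 0: RHS = 6 is not a perfect cube.
  y = 1: RHS = 16 is not a perfect cube.
  y = -1: RHS = -4 is not a perfect cube.
  y = 2: RHS = 86 is not a perfect cube.
  y = -2: RHS = -74 is not a perfect cube.
  y = 3: RHS = 276 is not a perfect cube.
  y = -3: RHS = -264 is not a perfect cube.
Continuing the search up to |y| = 45 finds no solutions either.
No (x, y) in the scanned range satisfies the equation.

No integer solutions with |y| ≤ 45.


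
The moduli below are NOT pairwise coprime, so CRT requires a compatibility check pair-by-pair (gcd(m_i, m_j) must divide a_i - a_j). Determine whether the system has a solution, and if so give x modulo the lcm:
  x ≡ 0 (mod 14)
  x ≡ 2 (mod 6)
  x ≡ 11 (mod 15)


Moduli 14, 6, 15 are not pairwise coprime, so CRT works modulo lcm(m_i) when all pairwise compatibility conditions hold.
Pairwise compatibility: gcd(m_i, m_j) must divide a_i - a_j for every pair.
Merge one congruence at a time:
  Start: x ≡ 0 (mod 14).
  Combine with x ≡ 2 (mod 6): gcd(14, 6) = 2; 2 - 0 = 2, which IS divisible by 2, so compatible.
    Write x = 0 + 14·t and substitute into x ≡ 2 (mod 6): 14·t ≡ 2 − 0 = 2 (mod 6).
    Divide the congruence (and modulus) by g = 2: 7·t ≡ 1 (mod 3).
    Reduce coefficients mod 3: 1·t ≡ 1 (mod 3).
    So t ≡ 1 (mod 3).
    Then x = 0 + 14·1 = 14, valid modulo lcm(14, 6) = 42: x ≡ 14 (mod 42).
  Combine with x ≡ 11 (mod 15): gcd(42, 15) = 3; 11 - 14 = -3, which IS divisible by 3, so compatible.
    Write x = 14 + 42·t and substitute into x ≡ 11 (mod 15): 42·t ≡ 11 − 14 = -3 (mod 15).
    Divide the congruence (and modulus) by g = 3: 14·t ≡ -1 (mod 5).
    Reduce coefficients mod 5: 4·t ≡ 4 (mod 5).
    The inverse of 4 mod 5 is 4 (since 4·4 = 16 = 3·5 + 1), so t ≡ 4·4 = 16 ≡ 1 (mod 5).
    Then x = 14 + 42·1 = 56, valid modulo lcm(42, 15) = 210: x ≡ 56 (mod 210).
Verify: 56 mod 14 = 0, 56 mod 6 = 2, 56 mod 15 = 11.

x ≡ 56 (mod 210).


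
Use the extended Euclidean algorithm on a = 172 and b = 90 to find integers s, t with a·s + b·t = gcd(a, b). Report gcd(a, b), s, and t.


Euclidean algorithm on (172, 90) — divide until remainder is 0:
  172 = 1 · 90 + 82
  90 = 1 · 82 + 8
  82 = 10 · 8 + 2
  8 = 4 · 2 + 0
gcd(172, 90) = 2.
Track Bezout coefficients alongside the remainders: start with r₀ = 172 = a·1 + b·0 (s = 1, t = 0) and r₁ = 90 = a·0 + b·1 (s = 0, t = 1); each new remainder r_{k+1} = r_{k-1} − q_k·r_k inherits s_{k+1} = s_{k-1} − q_k·s_k, t_{k+1} = t_{k-1} − q_k·t_k, so r_k = a·s_k + b·t_k at every step:
  q = 1: r = 82, s = 1 − 1·0 = 1, t = 0 − 1·1 = -1  (check: 172·1 + 90·(-1) = 82)
  q = 1: r = 8, s = 0 − 1·1 = -1, t = 1 − 1·(-1) = 2  (check: 172·(-1) + 90·2 = 8)
  q = 10: r = 2, s = 1 − 10·(-1) = 11, t = -1 − 10·2 = -21  (check: 172·11 + 90·(-21) = 2)
The row with r = 2 (the gcd) gives the Bezout coefficients s = 11, t = -21.
Result: 172 · (11) + 90 · (-21) = 2.

gcd(172, 90) = 2; s = 11, t = -21 (check: 172·11 + 90·(-21) = 2).


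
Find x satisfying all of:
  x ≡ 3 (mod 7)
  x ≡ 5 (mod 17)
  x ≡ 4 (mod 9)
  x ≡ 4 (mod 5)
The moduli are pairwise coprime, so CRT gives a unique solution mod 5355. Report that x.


Product of moduli M = 7 · 17 · 9 · 5 = 5355.
Merge one congruence at a time:
  Start: x ≡ 3 (mod 7).
  Combine with x ≡ 5 (mod 17); new modulus lcm = 119.
    Write x = 3 + 7·t and substitute into x ≡ 5 (mod 17): 7·t ≡ 5 − 3 = 2 (mod 17).
    The inverse of 7 mod 17 is 5 (since 7·5 = 35 = 2·17 + 1), so t ≡ 5·2 = 10 ≡ 10 (mod 17).
    Then x = 3 + 7·10 = 73, valid modulo lcm(7, 17) = 119: x ≡ 73 (mod 119).
  Combine with x ≡ 4 (mod 9); new modulus lcm = 1071.
    Write x = 73 + 119·t and substitute into x ≡ 4 (mod 9): 119·t ≡ 4 − 73 = -69 (mod 9).
    Reduce coefficients mod 9: 2·t ≡ 3 (mod 9).
    The inverse of 2 mod 9 is 5 (since 2·5 = 10 = 1·9 + 1), so t ≡ 5·3 = 15 ≡ 6 (mod 9).
    Then x = 73 + 119·6 = 787, valid modulo lcm(119, 9) = 1071: x ≡ 787 (mod 1071).
  Combine with x ≡ 4 (mod 5); new modulus lcm = 5355.
    Write x = 787 + 1071·t and substitute into x ≡ 4 (mod 5): 1071·t ≡ 4 − 787 = -783 (mod 5).
    Reduce coefficients mod 5: 1·t ≡ 2 (mod 5).
    So t ≡ 2 (mod 5).
    Then x = 787 + 1071·2 = 2929, valid modulo lcm(1071, 5) = 5355: x ≡ 2929 (mod 5355).
Verify against each original: 2929 mod 7 = 3, 2929 mod 17 = 5, 2929 mod 9 = 4, 2929 mod 5 = 4.

x ≡ 2929 (mod 5355).


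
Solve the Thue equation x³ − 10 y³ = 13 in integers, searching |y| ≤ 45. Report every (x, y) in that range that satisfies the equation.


The equation is x³ - 10y³ = 13. For fixed y, x³ = 10·y³ + 13, so a solution requires the RHS to be a perfect cube.
Strategy: iterate y from -45 to 45, compute RHS = 10·y³ + 13, and check whether it is a (positive or negative) perfect cube.
Check small values of y:
  y = 0: RHS = 13 is not a perfect cube.
  y = 1: RHS = 23 is not a perfect cube.
  y = -1: RHS = 3 is not a perfect cube.
  y = 2: RHS = 93 is not a perfect cube.
  y = -2: RHS = -67 is not a perfect cube.
  y = 3: RHS = 283 is not a perfect cube.
  y = -3: RHS = -257 is not a perfect cube.
Continuing the search up to |y| = 45 finds no solutions either.
No (x, y) in the scanned range satisfies the equation.

No integer solutions with |y| ≤ 45.


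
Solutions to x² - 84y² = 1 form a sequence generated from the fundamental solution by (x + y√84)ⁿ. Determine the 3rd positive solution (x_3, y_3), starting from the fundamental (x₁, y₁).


Step 1: Find the fundamental solution (x₁, y₁) of x² - 84y² = 1.
  Expand √84 as a continued fraction. a₀ = ⌊√84⌋ = 9; iterate m_{k+1} = d_k·a_k − m_k, d_{k+1} = (84 − m_{k+1}²)/d_k, a_{k+1} = ⌊(a₀ + m_{k+1})/d_{k+1}⌋ (starting m₀ = 0, d₀ = 1), with convergents p_k = a_k·p_{k-1} + p_{k-2}, q_k = a_k·q_{k-1} + q_{k-2} (p₋₁ = 1, q₋₁ = 0):
  k = 0: a₀ = 9; p₀/q₀ = 9/1; p₀² − 84·q₀² = 81 − 84 = -3.
  k = 1: m = 9, d = 3, a = ⌊(9 + 9)/3⌋ = 6; p/q = (6·9 + 1)/(6·1 + 0) = 55/6; p² − 84·q² = 3025 − 3024 = 1.
  The first convergent with p² − 84·q² = 1 gives the fundamental solution (x₁, y₁) = (55, 6).
Step 2: Apply the recurrence (x_{n+1}, y_{n+1}) = (x₁x_n + 84y₁y_n, x₁y_n + y₁x_n) repeatedly.
  From (x_1, y_1) = (55, 6): x_2 = 55·55 + 84·6·6 = 6049; y_2 = 55·6 + 6·55 = 660.
  From (x_2, y_2) = (6049, 660): x_3 = 55·6049 + 84·6·660 = 665335; y_3 = 55·660 + 6·6049 = 72594.
Step 3: Verify x_3² - 84·y_3² = 442670662225 - 442670662224 = 1 (should be 1). ✓

(x_1, y_1) = (55, 6); (x_3, y_3) = (665335, 72594).


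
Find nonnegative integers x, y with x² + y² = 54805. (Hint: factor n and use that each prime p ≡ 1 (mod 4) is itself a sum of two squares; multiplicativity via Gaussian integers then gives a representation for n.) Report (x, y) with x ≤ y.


Step 1: Factor n = 54805 = 5 · 97 · 113.
Step 2: Check the mod-4 condition on each prime factor: 5 ≡ 1 (mod 4), exponent 1; 97 ≡ 1 (mod 4), exponent 1; 113 ≡ 1 (mod 4), exponent 1.
All primes ≡ 3 (mod 4) appear to even exponent (or don't appear), so by the two-squares theorem n IS expressible as a sum of two squares.
Step 3: Build a representation. Here n = 5 · 97 · 113 is a product of primes ≡ 1 (mod 4). Each prime p ≡ 1 (mod 4) is itself a sum of two squares; find a² by testing p − a² for a perfect square:
  5: 5 − 1² = 4 = 2² ⇒ 5 = 1² + 2².
  97: 97 − 1² = 96, 97 − 2² = 93, 97 − 3² = 88, 97 − 4² = 81 = 9² ⇒ 97 = 4² + 9².
  113: 113 − 1² = 112, 113 − 2² = 109, 113 − 3² = 104, 113 − 4² = 97, 113 − 5² = 88, 113 − 6² = 77, 113 − 7² = 64 = 8² ⇒ 113 = 7² + 8².
  Combine using the Brahmagupta–Fibonacci identity (a² + b²)(c² + d²) = (ac − bd)² + (ad + bc)² = (ac + bd)² + (ad − bc)²:
  5 · 97 = 485: from (1² + 2²)(4² + 9²), take (1·4 − 2·9, 1·9 + 2·4) = (4 − 18, 9 + 8) = (-14, 17); dropping signs (only squares matter) gives (14, 17); check 14² + 17² = 196 + 289 = 485 ✓.
  485 · 113 = 54805: from (14² + 17²)(7² + 8²), take (14·7 − 17·8, 14·8 + 17·7) = (98 − 136, 112 + 119) = (-38, 231); dropping signs (only squares matter) gives (38, 231); check 38² + 231² = 1444 + 53361 = 54805 ✓.
Step 4: Order so x ≤ y and verify: 38² + 231² = 1444 + 53361 = 54805 = n. ✓

n = 54805 = 38² + 231² (one valid representation with x ≤ y).


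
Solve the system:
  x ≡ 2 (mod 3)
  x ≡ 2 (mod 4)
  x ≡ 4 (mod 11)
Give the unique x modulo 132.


Moduli 3, 4, 11 are pairwise coprime; by CRT there is a unique solution modulo M = 3 · 4 · 11 = 132.
Solve pairwise, accumulating the modulus:
  Start with x ≡ 2 (mod 3).
  Combine with x ≡ 2 (mod 4): since gcd(3, 4) = 1, we get a unique residue mod 12.
    Write x = 2 + 3·t and substitute into x ≡ 2 (mod 4): 3·t ≡ 2 − 2 = 0 (mod 4).
    The inverse of 3 mod 4 is 3 (since 3·3 = 9 = 2·4 + 1), so t ≡ 3·0 = 0 ≡ 0 (mod 4).
    Then x = 2 + 3·0 = 2, valid modulo lcm(3, 4) = 12: x ≡ 2 (mod 12).
  Combine with x ≡ 4 (mod 11): since gcd(12, 11) = 1, we get a unique residue mod 132.
    Write x = 2 + 12·t and substitute into x ≡ 4 (mod 11): 12·t ≡ 4 − 2 = 2 (mod 11).
    Reduce coefficients mod 11: 1·t ≡ 2 (mod 11).
    So t ≡ 2 (mod 11).
    Then x = 2 + 12·2 = 26, valid modulo lcm(12, 11) = 132: x ≡ 26 (mod 132).
Verify: 26 mod 3 = 2 ✓, 26 mod 4 = 2 ✓, 26 mod 11 = 4 ✓.

x ≡ 26 (mod 132).


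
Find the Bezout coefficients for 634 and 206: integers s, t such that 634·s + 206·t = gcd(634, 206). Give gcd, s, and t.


Euclidean algorithm on (634, 206) — divide until remainder is 0:
  634 = 3 · 206 + 16
  206 = 12 · 16 + 14
  16 = 1 · 14 + 2
  14 = 7 · 2 + 0
gcd(634, 206) = 2.
Track Bezout coefficients alongside the remainders: start with r₀ = 634 = a·1 + b·0 (s = 1, t = 0) and r₁ = 206 = a·0 + b·1 (s = 0, t = 1); each new remainder r_{k+1} = r_{k-1} − q_k·r_k inherits s_{k+1} = s_{k-1} − q_k·s_k, t_{k+1} = t_{k-1} − q_k·t_k, so r_k = a·s_k + b·t_k at every step:
  q = 3: r = 16, s = 1 − 3·0 = 1, t = 0 − 3·1 = -3  (check: 634·1 + 206·(-3) = 16)
  q = 12: r = 14, s = 0 − 12·1 = -12, t = 1 − 12·(-3) = 37  (check: 634·(-12) + 206·37 = 14)
  q = 1: r = 2, s = 1 − 1·(-12) = 13, t = -3 − 1·37 = -40  (check: 634·13 + 206·(-40) = 2)
The row with r = 2 (the gcd) gives the Bezout coefficients s = 13, t = -40.
Result: 634 · (13) + 206 · (-40) = 2.

gcd(634, 206) = 2; s = 13, t = -40 (check: 634·13 + 206·(-40) = 2).


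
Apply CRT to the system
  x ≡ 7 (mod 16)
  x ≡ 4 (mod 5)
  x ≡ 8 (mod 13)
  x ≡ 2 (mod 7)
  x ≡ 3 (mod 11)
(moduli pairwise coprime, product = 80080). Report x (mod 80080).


Product of moduli M = 16 · 5 · 13 · 7 · 11 = 80080.
Merge one congruence at a time:
  Start: x ≡ 7 (mod 16).
  Combine with x ≡ 4 (mod 5); new modulus lcm = 80.
    Write x = 7 + 16·t and substitute into x ≡ 4 (mod 5): 16·t ≡ 4 − 7 = -3 (mod 5).
    Reduce coefficients mod 5: 1·t ≡ 2 (mod 5).
    So t ≡ 2 (mod 5).
    Then x = 7 + 16·2 = 39, valid modulo lcm(16, 5) = 80: x ≡ 39 (mod 80).
  Combine with x ≡ 8 (mod 13); new modulus lcm = 1040.
    Write x = 39 + 80·t and substitute into x ≡ 8 (mod 13): 80·t ≡ 8 − 39 = -31 (mod 13).
    Reduce coefficients mod 13: 2·t ≡ 8 (mod 13).
    The inverse of 2 mod 13 is 7 (since 2·7 = 14 = 1·13 + 1), so t ≡ 7·8 = 56 ≡ 4 (mod 13).
    Then x = 39 + 80·4 = 359, valid modulo lcm(80, 13) = 1040: x ≡ 359 (mod 1040).
  Combine with x ≡ 2 (mod 7); new modulus lcm = 7280.
    Write x = 359 + 1040·t and substitute into x ≡ 2 (mod 7): 1040·t ≡ 2 − 359 = -357 (mod 7).
    Reduce coefficients mod 7: 4·t ≡ 0 (mod 7).
    The inverse of 4 mod 7 is 2 (since 4·2 = 8 = 1·7 + 1), so t ≡ 2·0 = 0 ≡ 0 (mod 7).
    Then x = 359 + 1040·0 = 359, valid modulo lcm(1040, 7) = 7280: x ≡ 359 (mod 7280).
  Combine with x ≡ 3 (mod 11); new modulus lcm = 80080.
    Write x = 359 + 7280·t and substitute into x ≡ 3 (mod 11): 7280·t ≡ 3 − 359 = -356 (mod 11).
    Reduce coefficients mod 11: 9·t ≡ 7 (mod 11).
    The inverse of 9 mod 11 is 5 (since 9·5 = 45 = 4·11 + 1), so t ≡ 5·7 = 35 ≡ 2 (mod 11).
    Then x = 359 + 7280·2 = 14919, valid modulo lcm(7280, 11) = 80080: x ≡ 14919 (mod 80080).
Verify against each original: 14919 mod 16 = 7, 14919 mod 5 = 4, 14919 mod 13 = 8, 14919 mod 7 = 2, 14919 mod 11 = 3.

x ≡ 14919 (mod 80080).


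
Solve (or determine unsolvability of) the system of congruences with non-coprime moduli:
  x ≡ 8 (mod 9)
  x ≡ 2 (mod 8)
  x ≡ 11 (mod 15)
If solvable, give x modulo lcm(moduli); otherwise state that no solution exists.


Moduli 9, 8, 15 are not pairwise coprime, so CRT works modulo lcm(m_i) when all pairwise compatibility conditions hold.
Pairwise compatibility: gcd(m_i, m_j) must divide a_i - a_j for every pair.
Merge one congruence at a time:
  Start: x ≡ 8 (mod 9).
  Combine with x ≡ 2 (mod 8): gcd(9, 8) = 1; 2 - 8 = -6, which IS divisible by 1, so compatible.
    Write x = 8 + 9·t and substitute into x ≡ 2 (mod 8): 9·t ≡ 2 − 8 = -6 (mod 8).
    Reduce coefficients mod 8: 1·t ≡ 2 (mod 8).
    So t ≡ 2 (mod 8).
    Then x = 8 + 9·2 = 26, valid modulo lcm(9, 8) = 72: x ≡ 26 (mod 72).
  Combine with x ≡ 11 (mod 15): gcd(72, 15) = 3; 11 - 26 = -15, which IS divisible by 3, so compatible.
    Write x = 26 + 72·t and substitute into x ≡ 11 (mod 15): 72·t ≡ 11 − 26 = -15 (mod 15).
    Divide the congruence (and modulus) by g = 3: 24·t ≡ -5 (mod 5).
    Reduce coefficients mod 5: 4·t ≡ 0 (mod 5).
    The inverse of 4 mod 5 is 4 (since 4·4 = 16 = 3·5 + 1), so t ≡ 4·0 = 0 ≡ 0 (mod 5).
    Then x = 26 + 72·0 = 26, valid modulo lcm(72, 15) = 360: x ≡ 26 (mod 360).
Verify: 26 mod 9 = 8, 26 mod 8 = 2, 26 mod 15 = 11.

x ≡ 26 (mod 360).


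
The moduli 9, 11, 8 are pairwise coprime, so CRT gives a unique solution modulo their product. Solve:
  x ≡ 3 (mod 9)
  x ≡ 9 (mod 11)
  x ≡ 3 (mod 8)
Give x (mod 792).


Moduli 9, 11, 8 are pairwise coprime; by CRT there is a unique solution modulo M = 9 · 11 · 8 = 792.
Solve pairwise, accumulating the modulus:
  Start with x ≡ 3 (mod 9).
  Combine with x ≡ 9 (mod 11): since gcd(9, 11) = 1, we get a unique residue mod 99.
    Write x = 3 + 9·t and substitute into x ≡ 9 (mod 11): 9·t ≡ 9 − 3 = 6 (mod 11).
    The inverse of 9 mod 11 is 5 (since 9·5 = 45 = 4·11 + 1), so t ≡ 5·6 = 30 ≡ 8 (mod 11).
    Then x = 3 + 9·8 = 75, valid modulo lcm(9, 11) = 99: x ≡ 75 (mod 99).
  Combine with x ≡ 3 (mod 8): since gcd(99, 8) = 1, we get a unique residue mod 792.
    Write x = 75 + 99·t and substitute into x ≡ 3 (mod 8): 99·t ≡ 3 − 75 = -72 (mod 8).
    Reduce coefficients mod 8: 3·t ≡ 0 (mod 8).
    The inverse of 3 mod 8 is 3 (since 3·3 = 9 = 1·8 + 1), so t ≡ 3·0 = 0 ≡ 0 (mod 8).
    Then x = 75 + 99·0 = 75, valid modulo lcm(99, 8) = 792: x ≡ 75 (mod 792).
Verify: 75 mod 9 = 3 ✓, 75 mod 11 = 9 ✓, 75 mod 8 = 3 ✓.

x ≡ 75 (mod 792).


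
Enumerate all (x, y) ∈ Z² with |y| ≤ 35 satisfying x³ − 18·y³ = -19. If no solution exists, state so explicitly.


The equation is x³ - 18y³ = -19. For fixed y, x³ = 18·y³ − 19, so a solution requires the RHS to be a perfect cube.
Strategy: iterate y from -35 to 35, compute RHS = 18·y³ − 19, and check whether it is a (positive or negative) perfect cube.
Check small values of y:
  y = 0: RHS = -19 is not a perfect cube.
  y = 1: RHS = -1 = (-1)³ ⇒ x = -1 works.
  y = -1: RHS = -37 is not a perfect cube.
  y = 2: RHS = 125 = (5)³ ⇒ x = 5 works.
  y = -2: RHS = -163 is not a perfect cube.
  y = 3: RHS = 467 is not a perfect cube.
  y = -3: RHS = -505 is not a perfect cube.
Continuing the search up to |y| = 35 finds no further solutions beyond those listed.
Collected solutions: (-1, 1), (5, 2).

Solutions (with |y| ≤ 35): (-1, 1), (5, 2).


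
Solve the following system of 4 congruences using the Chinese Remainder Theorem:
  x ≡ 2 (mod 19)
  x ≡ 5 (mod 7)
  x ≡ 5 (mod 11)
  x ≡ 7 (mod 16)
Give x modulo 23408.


Product of moduli M = 19 · 7 · 11 · 16 = 23408.
Merge one congruence at a time:
  Start: x ≡ 2 (mod 19).
  Combine with x ≡ 5 (mod 7); new modulus lcm = 133.
    Write x = 2 + 19·t and substitute into x ≡ 5 (mod 7): 19·t ≡ 5 − 2 = 3 (mod 7).
    Reduce coefficients mod 7: 5·t ≡ 3 (mod 7).
    The inverse of 5 mod 7 is 3 (since 5·3 = 15 = 2·7 + 1), so t ≡ 3·3 = 9 ≡ 2 (mod 7).
    Then x = 2 + 19·2 = 40, valid modulo lcm(19, 7) = 133: x ≡ 40 (mod 133).
  Combine with x ≡ 5 (mod 11); new modulus lcm = 1463.
    Write x = 40 + 133·t and substitute into x ≡ 5 (mod 11): 133·t ≡ 5 − 40 = -35 (mod 11).
    Reduce coefficients mod 11: 1·t ≡ 9 (mod 11).
    So t ≡ 9 (mod 11).
    Then x = 40 + 133·9 = 1237, valid modulo lcm(133, 11) = 1463: x ≡ 1237 (mod 1463).
  Combine with x ≡ 7 (mod 16); new modulus lcm = 23408.
    Write x = 1237 + 1463·t and substitute into x ≡ 7 (mod 16): 1463·t ≡ 7 − 1237 = -1230 (mod 16).
    Reduce coefficients mod 16: 7·t ≡ 2 (mod 16).
    The inverse of 7 mod 16 is 7 (since 7·7 = 49 = 3·16 + 1), so t ≡ 7·2 = 14 ≡ 14 (mod 16).
    Then x = 1237 + 1463·14 = 21719, valid modulo lcm(1463, 16) = 23408: x ≡ 21719 (mod 23408).
Verify against each original: 21719 mod 19 = 2, 21719 mod 7 = 5, 21719 mod 11 = 5, 21719 mod 16 = 7.

x ≡ 21719 (mod 23408).


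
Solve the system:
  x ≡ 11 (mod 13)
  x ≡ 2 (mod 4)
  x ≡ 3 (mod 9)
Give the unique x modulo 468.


Moduli 13, 4, 9 are pairwise coprime; by CRT there is a unique solution modulo M = 13 · 4 · 9 = 468.
Solve pairwise, accumulating the modulus:
  Start with x ≡ 11 (mod 13).
  Combine with x ≡ 2 (mod 4): since gcd(13, 4) = 1, we get a unique residue mod 52.
    Write x = 11 + 13·t and substitute into x ≡ 2 (mod 4): 13·t ≡ 2 − 11 = -9 (mod 4).
    Reduce coefficients mod 4: 1·t ≡ 3 (mod 4).
    So t ≡ 3 (mod 4).
    Then x = 11 + 13·3 = 50, valid modulo lcm(13, 4) = 52: x ≡ 50 (mod 52).
  Combine with x ≡ 3 (mod 9): since gcd(52, 9) = 1, we get a unique residue mod 468.
    Write x = 50 + 52·t and substitute into x ≡ 3 (mod 9): 52·t ≡ 3 − 50 = -47 (mod 9).
    Reduce coefficients mod 9: 7·t ≡ 7 (mod 9).
    The inverse of 7 mod 9 is 4 (since 7·4 = 28 = 3·9 + 1), so t ≡ 4·7 = 28 ≡ 1 (mod 9).
    Then x = 50 + 52·1 = 102, valid modulo lcm(52, 9) = 468: x ≡ 102 (mod 468).
Verify: 102 mod 13 = 11 ✓, 102 mod 4 = 2 ✓, 102 mod 9 = 3 ✓.

x ≡ 102 (mod 468).


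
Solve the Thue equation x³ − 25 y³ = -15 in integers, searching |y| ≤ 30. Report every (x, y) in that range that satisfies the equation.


The equation is x³ - 25y³ = -15. For fixed y, x³ = 25·y³ − 15, so a solution requires the RHS to be a perfect cube.
Strategy: iterate y from -30 to 30, compute RHS = 25·y³ − 15, and check whether it is a (positive or negative) perfect cube.
Check small values of y:
  y = 0: RHS = -15 is not a perfect cube.
  y = 1: RHS = 10 is not a perfect cube.
  y = -1: RHS = -40 is not a perfect cube.
  y = 2: RHS = 185 is not a perfect cube.
  y = -2: RHS = -215 is not a perfect cube.
  y = 3: RHS = 660 is not a perfect cube.
  y = -3: RHS = -690 is not a perfect cube.
Continuing the search up to |y| = 30 finds no solutions either.
No (x, y) in the scanned range satisfies the equation.

No integer solutions with |y| ≤ 30.


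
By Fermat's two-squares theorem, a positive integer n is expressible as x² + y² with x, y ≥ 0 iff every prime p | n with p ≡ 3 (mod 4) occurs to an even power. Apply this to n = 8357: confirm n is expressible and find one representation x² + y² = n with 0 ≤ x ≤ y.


Step 1: Factor n = 8357 = 61 · 137.
Step 2: Check the mod-4 condition on each prime factor: 61 ≡ 1 (mod 4), exponent 1; 137 ≡ 1 (mod 4), exponent 1.
All primes ≡ 3 (mod 4) appear to even exponent (or don't appear), so by the two-squares theorem n IS expressible as a sum of two squares.
Step 3: Build a representation. Here n = 61 · 137 is a product of primes ≡ 1 (mod 4). Each prime p ≡ 1 (mod 4) is itself a sum of two squares; find a² by testing p − a² for a perfect square:
  61: 61 − 1² = 60, 61 − 2² = 57, 61 − 3² = 52, 61 − 4² = 45, 61 − 5² = 36 = 6² ⇒ 61 = 5² + 6².
  137: 137 − 1² = 136, 137 − 2² = 133, 137 − 3² = 128, 137 − 4² = 121 = 11² ⇒ 137 = 4² + 11².
  Combine using the Brahmagupta–Fibonacci identity (a² + b²)(c² + d²) = (ac − bd)² + (ad + bc)² = (ac + bd)² + (ad − bc)²:
  61 · 137 = 8357: from (5² + 6²)(4² + 11²), take (5·4 − 6·11, 5·11 + 6·4) = (20 − 66, 55 + 24) = (-46, 79); dropping signs (only squares matter) gives (46, 79); check 46² + 79² = 2116 + 6241 = 8357 ✓.
Step 4: Order so x ≤ y and verify: 46² + 79² = 2116 + 6241 = 8357 = n. ✓

n = 8357 = 46² + 79² (one valid representation with x ≤ y).


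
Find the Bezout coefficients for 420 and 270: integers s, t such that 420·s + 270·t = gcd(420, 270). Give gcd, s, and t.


Euclidean algorithm on (420, 270) — divide until remainder is 0:
  420 = 1 · 270 + 150
  270 = 1 · 150 + 120
  150 = 1 · 120 + 30
  120 = 4 · 30 + 0
gcd(420, 270) = 30.
Track Bezout coefficients alongside the remainders: start with r₀ = 420 = a·1 + b·0 (s = 1, t = 0) and r₁ = 270 = a·0 + b·1 (s = 0, t = 1); each new remainder r_{k+1} = r_{k-1} − q_k·r_k inherits s_{k+1} = s_{k-1} − q_k·s_k, t_{k+1} = t_{k-1} − q_k·t_k, so r_k = a·s_k + b·t_k at every step:
  q = 1: r = 150, s = 1 − 1·0 = 1, t = 0 − 1·1 = -1  (check: 420·1 + 270·(-1) = 150)
  q = 1: r = 120, s = 0 − 1·1 = -1, t = 1 − 1·(-1) = 2  (check: 420·(-1) + 270·2 = 120)
  q = 1: r = 30, s = 1 − 1·(-1) = 2, t = -1 − 1·2 = -3  (check: 420·2 + 270·(-3) = 30)
The row with r = 30 (the gcd) gives the Bezout coefficients s = 2, t = -3.
Result: 420 · (2) + 270 · (-3) = 30.

gcd(420, 270) = 30; s = 2, t = -3 (check: 420·2 + 270·(-3) = 30).


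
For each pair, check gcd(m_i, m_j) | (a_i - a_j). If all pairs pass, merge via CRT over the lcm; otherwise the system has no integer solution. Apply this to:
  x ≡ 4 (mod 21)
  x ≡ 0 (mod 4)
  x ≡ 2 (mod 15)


Moduli 21, 4, 15 are not pairwise coprime, so CRT works modulo lcm(m_i) when all pairwise compatibility conditions hold.
Pairwise compatibility: gcd(m_i, m_j) must divide a_i - a_j for every pair.
Merge one congruence at a time:
  Start: x ≡ 4 (mod 21).
  Combine with x ≡ 0 (mod 4): gcd(21, 4) = 1; 0 - 4 = -4, which IS divisible by 1, so compatible.
    Write x = 4 + 21·t and substitute into x ≡ 0 (mod 4): 21·t ≡ 0 − 4 = -4 (mod 4).
    Reduce coefficients mod 4: 1·t ≡ 0 (mod 4).
    So t ≡ 0 (mod 4).
    Then x = 4 + 21·0 = 4, valid modulo lcm(21, 4) = 84: x ≡ 4 (mod 84).
  Combine with x ≡ 2 (mod 15): gcd(84, 15) = 3, and 2 - 4 = -2 is NOT divisible by 3.
    ⇒ system is inconsistent (no integer solution).

No solution (the system is inconsistent).


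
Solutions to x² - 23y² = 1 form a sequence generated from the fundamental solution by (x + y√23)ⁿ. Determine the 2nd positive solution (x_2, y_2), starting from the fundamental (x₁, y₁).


Step 1: Find the fundamental solution (x₁, y₁) of x² - 23y² = 1.
  Expand √23 as a continued fraction. a₀ = ⌊√23⌋ = 4; iterate m_{k+1} = d_k·a_k − m_k, d_{k+1} = (23 − m_{k+1}²)/d_k, a_{k+1} = ⌊(a₀ + m_{k+1})/d_{k+1}⌋ (starting m₀ = 0, d₀ = 1), with convergents p_k = a_k·p_{k-1} + p_{k-2}, q_k = a_k·q_{k-1} + q_{k-2} (p₋₁ = 1, q₋₁ = 0):
  k = 0: a₀ = 4; p₀/q₀ = 4/1; p₀² − 23·q₀² = 16 − 23 = -7.
  k = 1: m = 4, d = 7, a = ⌊(4 + 4)/7⌋ = 1; p/q = (1·4 + 1)/(1·1 + 0) = 5/1; p² − 23·q² = 25 − 23 = 2.
  k = 2: m = 3, d = 2, a = ⌊(4 + 3)/2⌋ = 3; p/q = (3·5 + 4)/(3·1 + 1) = 19/4; p² − 23·q² = 361 − 368 = -7.
  k = 3: m = 3, d = 7, a = ⌊(4 + 3)/7⌋ = 1; p/q = (1·19 + 5)/(1·4 + 1) = 24/5; p² − 23·q² = 576 − 575 = 1.
  The first convergent with p² − 23·q² = 1 gives the fundamental solution (x₁, y₁) = (24, 5).
Step 2: Apply the recurrence (x_{n+1}, y_{n+1}) = (x₁x_n + 23y₁y_n, x₁y_n + y₁x_n) repeatedly.
  From (x_1, y_1) = (24, 5): x_2 = 24·24 + 23·5·5 = 1151; y_2 = 24·5 + 5·24 = 240.
Step 3: Verify x_2² - 23·y_2² = 1324801 - 1324800 = 1 (should be 1). ✓

(x_1, y_1) = (24, 5); (x_2, y_2) = (1151, 240).


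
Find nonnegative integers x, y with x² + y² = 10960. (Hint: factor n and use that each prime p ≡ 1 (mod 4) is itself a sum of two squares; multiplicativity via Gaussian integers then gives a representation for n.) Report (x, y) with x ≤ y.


Step 1: Factor n = 10960 = 2^4 · 5 · 137.
Step 2: Check the mod-4 condition on each prime factor: 2 = 2 (special); 5 ≡ 1 (mod 4), exponent 1; 137 ≡ 1 (mod 4), exponent 1.
All primes ≡ 3 (mod 4) appear to even exponent (or don't appear), so by the two-squares theorem n IS expressible as a sum of two squares.
Step 3: Build a representation. Group n = k² · m with k = 4 and m = 5 · 137 = 685 (a product of primes ≡ 1 (mod 4)); a representation of m scales to one of n via (k·x)² + (k·y)² = k²(x² + y²). Each prime p ≡ 1 (mod 4) is itself a sum of two squares; find a² by testing p − a² for a perfect square:
  5: 5 − 1² = 4 = 2² ⇒ 5 = 1² + 2².
  137: 137 − 1² = 136, 137 − 2² = 133, 137 − 3² = 128, 137 − 4² = 121 = 11² ⇒ 137 = 4² + 11².
  Combine using the Brahmagupta–Fibonacci identity (a² + b²)(c² + d²) = (ac − bd)² + (ad + bc)² = (ac + bd)² + (ad − bc)²:
  5 · 137 = 685: from (1² + 2²)(4² + 11²), take (1·4 − 2·11, 1·11 + 2·4) = (4 − 22, 11 + 8) = (-18, 19); dropping signs (only squares matter) gives (18, 19); check 18² + 19² = 324 + 361 = 685 ✓.
  Scale by k = 4: (4·18, 4·19) = (72, 76).
Step 4: Order so x ≤ y and verify: 72² + 76² = 5184 + 5776 = 10960 = n. ✓

n = 10960 = 72² + 76² (one valid representation with x ≤ y).


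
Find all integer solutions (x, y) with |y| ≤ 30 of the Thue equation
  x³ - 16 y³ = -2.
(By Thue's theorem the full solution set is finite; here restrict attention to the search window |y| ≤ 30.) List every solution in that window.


The equation is x³ - 16y³ = -2. For fixed y, x³ = 16·y³ − 2, so a solution requires the RHS to be a perfect cube.
Strategy: iterate y from -30 to 30, compute RHS = 16·y³ − 2, and check whether it is a (positive or negative) perfect cube.
Check small values of y:
  y = 0: RHS = -2 is not a perfect cube.
  y = 1: RHS = 14 is not a perfect cube.
  y = -1: RHS = -18 is not a perfect cube.
  y = 2: RHS = 126 is not a perfect cube.
  y = -2: RHS = -130 is not a perfect cube.
  y = 3: RHS = 430 is not a perfect cube.
  y = -3: RHS = -434 is not a perfect cube.
Continuing the search up to |y| = 30 finds no solutions either.
No (x, y) in the scanned range satisfies the equation.

No integer solutions with |y| ≤ 30.
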